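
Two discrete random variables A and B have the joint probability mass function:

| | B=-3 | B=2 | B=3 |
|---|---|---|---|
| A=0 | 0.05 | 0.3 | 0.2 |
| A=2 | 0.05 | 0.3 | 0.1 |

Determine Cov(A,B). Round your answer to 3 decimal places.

E[A] = 0.9,  E[B] = 1.8
E[AB] = 1.5
Cov(A,B) = E[AB] − E[A]E[B] = 1.5 − (0.9)(1.8) = -0.12

-0.120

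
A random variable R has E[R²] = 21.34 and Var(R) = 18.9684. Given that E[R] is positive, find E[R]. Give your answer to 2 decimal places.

1.54

(E[R])² = E[R²] − Var(R) = 21.34 − 18.9684 = 2.3716
E[R] = √2.3716 = 1.54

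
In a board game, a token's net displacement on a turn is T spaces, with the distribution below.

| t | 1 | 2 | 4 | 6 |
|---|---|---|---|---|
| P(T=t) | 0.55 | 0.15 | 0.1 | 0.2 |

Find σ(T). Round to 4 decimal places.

1.9868

E[T] = (1)(0.55) + (2)(0.15) + (4)(0.1) + (6)(0.2) = 2.45
E[T²] = (1)²(0.55) + (2)²(0.15) + (4)²(0.1) + (6)²(0.2) = 9.95
Var(T) = E[T²] − (E[T])² = 9.95 − (2.45)² = 3.9475
σ(T) = √3.9475 ≈ 1.9868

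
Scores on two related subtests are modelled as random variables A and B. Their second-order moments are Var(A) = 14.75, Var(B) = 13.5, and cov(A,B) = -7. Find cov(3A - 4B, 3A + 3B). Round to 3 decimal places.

cov(3A - 4B, 3A + 3B) = (3)(3)Var(A) + (-4)(3)Var(B) + [(3)(3) + (-4)(3)]cov(A,B)
= 9·14.75 + -12·13.5 + -3·-7 = -8.25

-8.250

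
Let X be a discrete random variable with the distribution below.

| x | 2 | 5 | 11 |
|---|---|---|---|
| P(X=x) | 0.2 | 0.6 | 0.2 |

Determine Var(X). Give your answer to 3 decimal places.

E[X] = (2)(0.2) + (5)(0.6) + (11)(0.2) = 5.6
E[X²] = (2)²(0.2) + (5)²(0.6) + (11)²(0.2) = 40
Var(X) = E[X²] − (E[X])² = 40 − (5.6)² = 8.64

8.640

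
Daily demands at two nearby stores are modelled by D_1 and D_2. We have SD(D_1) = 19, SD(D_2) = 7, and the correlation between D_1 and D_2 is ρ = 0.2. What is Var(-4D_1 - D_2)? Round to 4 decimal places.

Var(D_1) = (19)² = 361;  Var(D_2) = (7)² = 49
Cov(D_1,D_2) = ρ·SD(D_1)·SD(D_2) = 0.2·19·7 = 26.6
Var(-4D_1 - D_2) = (-4)²·Var(D_1) + (-1)²·Var(D_2) + 2·(-4)·(-1)·Cov(D_1,D_2)
= 16·361 + 1·49 + 8·26.6 = 6037.8

6037.8000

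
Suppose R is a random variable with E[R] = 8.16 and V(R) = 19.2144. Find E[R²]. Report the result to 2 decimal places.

85.80

E[R²] = V(R) + (E[R])² = 19.2144 + (8.16)² = 85.8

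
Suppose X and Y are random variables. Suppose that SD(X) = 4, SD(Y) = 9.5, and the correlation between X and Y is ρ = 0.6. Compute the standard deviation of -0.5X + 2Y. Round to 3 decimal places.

17.872

Var(X) = (4)² = 16;  Var(Y) = (9.5)² = 90.25
Cov(X,Y) = ρ·SD(X)·SD(Y) = 0.6·4·9.5 = 22.8
Var(-0.5X + 2Y) = (-0.5)²·Var(X) + (2)²·Var(Y) + 2·(-0.5)·(2)·Cov(X,Y)
= 0.25·16 + 4·90.25 + -2·22.8 = 319.4
SD(-0.5X + 2Y) = √319.4 ≈ 17.872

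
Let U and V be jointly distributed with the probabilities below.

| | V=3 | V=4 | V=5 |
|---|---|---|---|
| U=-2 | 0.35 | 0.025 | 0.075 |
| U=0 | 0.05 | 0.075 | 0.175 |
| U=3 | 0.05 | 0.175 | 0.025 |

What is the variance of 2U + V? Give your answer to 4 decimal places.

E[U] = -0.15,  E[V] = 3.825,  E[UV] = -0.125
var(U) = 4.05 − (-0.15)² = 4.0275;  var(V) = 15.325 − (3.825)² = 0.694375
Cov(U,V) = -0.125 − (-0.15)(3.825) = 0.44875
var(2U + V) = (2)²·4.0275 + (1)²·0.694375 + 2·(2)·(1)·0.44875 = 18.599375

18.5994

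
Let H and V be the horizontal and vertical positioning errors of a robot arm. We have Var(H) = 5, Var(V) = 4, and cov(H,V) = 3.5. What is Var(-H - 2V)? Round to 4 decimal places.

Var(-H - 2V) = (-1)²·Var(H) + (-2)²·Var(V) + 2·(-1)·(-2)·cov(H,V)
= 1·5 + 4·4 + 4·3.5 = 35

35.0000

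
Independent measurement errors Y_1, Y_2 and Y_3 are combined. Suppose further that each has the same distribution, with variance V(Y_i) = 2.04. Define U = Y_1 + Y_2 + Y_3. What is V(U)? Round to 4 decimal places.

By independence, V(U) = (1)²V(Y_1) + (1)²V(Y_2) + (1)²V(Y_3)
= (1)²·2.04 + (1)²·2.04 + (1)²·2.04 = 6.12

6.1200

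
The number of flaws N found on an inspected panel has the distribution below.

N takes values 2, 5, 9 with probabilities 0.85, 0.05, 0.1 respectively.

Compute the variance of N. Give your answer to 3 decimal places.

E[N] = (2)(0.85) + (5)(0.05) + (9)(0.1) = 2.85
E[N²] = (2)²(0.85) + (5)²(0.05) + (9)²(0.1) = 12.75
Var(N) = E[N²] − (E[N])² = 12.75 − (2.85)² = 4.6275

4.628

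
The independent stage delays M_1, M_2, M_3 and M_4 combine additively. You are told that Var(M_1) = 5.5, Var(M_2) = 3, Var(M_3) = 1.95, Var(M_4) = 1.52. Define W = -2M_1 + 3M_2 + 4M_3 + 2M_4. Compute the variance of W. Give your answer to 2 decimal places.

By independence, Var(W) = (-2)²Var(M_1) + (3)²Var(M_2) + (4)²Var(M_3) + (2)²Var(M_4)
= (-2)²·5.5 + (3)²·3 + (4)²·1.95 + (2)²·1.52 = 86.28

86.28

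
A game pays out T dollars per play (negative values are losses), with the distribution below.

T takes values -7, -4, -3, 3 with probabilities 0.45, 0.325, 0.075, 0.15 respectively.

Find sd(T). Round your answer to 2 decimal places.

E[T] = (-7)(0.45) + (-4)(0.325) + (-3)(0.075) + (3)(0.15) = -4.225
E[T²] = (-7)²(0.45) + (-4)²(0.325) + (-3)²(0.075) + (3)²(0.15) = 29.275
Var(T) = E[T²] − (E[T])² = 29.275 − (-4.225)² = 11.424375
sd(T) = √11.424375 ≈ 3.38

3.38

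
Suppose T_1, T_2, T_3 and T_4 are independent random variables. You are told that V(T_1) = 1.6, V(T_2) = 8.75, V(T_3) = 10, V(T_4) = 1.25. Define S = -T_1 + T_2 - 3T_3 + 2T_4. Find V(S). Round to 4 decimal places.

105.3500

By independence, V(S) = (-1)²V(T_1) + (1)²V(T_2) + (-3)²V(T_3) + (2)²V(T_4)
= (-1)²·1.6 + (1)²·8.75 + (-3)²·10 + (2)²·1.25 = 105.35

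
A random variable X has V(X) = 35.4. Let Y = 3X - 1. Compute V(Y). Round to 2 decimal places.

V(3X - 1) = (3)²·V(X) = 9·35.4 = 318.6

318.60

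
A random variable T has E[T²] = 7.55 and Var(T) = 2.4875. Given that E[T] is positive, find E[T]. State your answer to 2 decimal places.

(E[T])² = E[T²] − Var(T) = 7.55 − 2.4875 = 5.0625
E[T] = √5.0625 = 2.25

2.25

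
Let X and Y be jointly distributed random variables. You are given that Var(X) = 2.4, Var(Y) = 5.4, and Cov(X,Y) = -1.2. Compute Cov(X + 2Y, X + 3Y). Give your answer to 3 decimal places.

Cov(X + 2Y, X + 3Y) = (1)(1)Var(X) + (2)(3)Var(Y) + [(1)(3) + (2)(1)]Cov(X,Y)
= 1·2.4 + 6·5.4 + 5·-1.2 = 28.8

28.800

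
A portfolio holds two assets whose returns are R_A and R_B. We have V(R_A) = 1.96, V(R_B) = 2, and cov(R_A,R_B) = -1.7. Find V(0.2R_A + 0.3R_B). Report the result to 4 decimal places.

0.0544

V(0.2R_A + 0.3R_B) = (0.2)²·V(R_A) + (0.3)²·V(R_B) + 2·(0.2)·(0.3)·cov(R_A,R_B)
= 0.04·1.96 + 0.09·2 + 0.12·-1.7 = 0.0544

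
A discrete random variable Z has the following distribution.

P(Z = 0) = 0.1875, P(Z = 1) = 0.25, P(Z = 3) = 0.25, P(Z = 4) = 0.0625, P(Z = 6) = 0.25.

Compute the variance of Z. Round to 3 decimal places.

E[Z] = (0)(0.1875) + (1)(0.25) + (3)(0.25) + (4)(0.0625) + (6)(0.25) = 2.75
E[Z²] = (0)²(0.1875) + (1)²(0.25) + (3)²(0.25) + (4)²(0.0625) + (6)²(0.25) = 12.5
Var(Z) = E[Z²] − (E[Z])² = 12.5 − (2.75)² = 4.9375

4.938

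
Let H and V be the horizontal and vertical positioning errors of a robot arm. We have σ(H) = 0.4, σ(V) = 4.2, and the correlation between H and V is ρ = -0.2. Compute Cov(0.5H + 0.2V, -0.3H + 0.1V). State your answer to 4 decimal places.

0.3322

var(H) = (0.4)² = 0.16;  var(V) = (4.2)² = 17.64
Cov(H,V) = ρ·σ(H)·σ(V) = -0.2·0.4·4.2 = -0.336
Cov(0.5H + 0.2V, -0.3H + 0.1V) = (0.5)(-0.3)var(H) + (0.2)(0.1)var(V) + [(0.5)(0.1) + (0.2)(-0.3)]Cov(H,V)
= -0.15·0.16 + 0.02·17.64 + -0.01·-0.336 = 0.33216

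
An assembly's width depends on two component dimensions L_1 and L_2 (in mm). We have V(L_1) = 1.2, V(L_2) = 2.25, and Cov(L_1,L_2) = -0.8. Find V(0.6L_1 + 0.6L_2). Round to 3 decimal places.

V(0.6L_1 + 0.6L_2) = (0.6)²·V(L_1) + (0.6)²·V(L_2) + 2·(0.6)·(0.6)·Cov(L_1,L_2)
= 0.36·1.2 + 0.36·2.25 + 0.72·-0.8 = 0.666

0.666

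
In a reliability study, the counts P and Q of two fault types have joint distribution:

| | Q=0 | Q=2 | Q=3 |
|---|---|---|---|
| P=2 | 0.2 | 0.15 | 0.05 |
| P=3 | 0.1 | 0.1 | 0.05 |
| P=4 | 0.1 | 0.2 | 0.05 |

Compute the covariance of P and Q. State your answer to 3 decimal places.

E[P] = 2.95,  E[Q] = 1.35
E[PQ] = 4.15
Cov(P,Q) = E[PQ] − E[P]E[Q] = 4.15 − (2.95)(1.35) = 0.1675

0.168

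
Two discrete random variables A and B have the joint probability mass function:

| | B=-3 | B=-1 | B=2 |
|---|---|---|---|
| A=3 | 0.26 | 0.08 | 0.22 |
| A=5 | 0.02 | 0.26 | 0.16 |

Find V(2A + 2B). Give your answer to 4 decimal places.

E[A] = 3.88,  E[B] = -0.42,  E[AB] = -1.26
V(A) = 16.04 − (3.88)² = 0.9856;  V(B) = 4.38 − (-0.42)² = 4.2036
cov(A,B) = -1.26 − (3.88)(-0.42) = 0.3696
V(2A + 2B) = (2)²·0.9856 + (2)²·4.2036 + 2·(2)·(2)·0.3696 = 23.7136

23.7136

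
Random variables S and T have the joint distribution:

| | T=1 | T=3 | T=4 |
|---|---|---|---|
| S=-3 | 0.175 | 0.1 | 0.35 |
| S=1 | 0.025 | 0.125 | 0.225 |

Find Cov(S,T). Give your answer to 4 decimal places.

0.4375

E[S] = -1.5,  E[T] = 3.175
E[ST] = -4.325
Cov(S,T) = E[ST] − E[S]E[T] = -4.325 − (-1.5)(3.175) = 0.4375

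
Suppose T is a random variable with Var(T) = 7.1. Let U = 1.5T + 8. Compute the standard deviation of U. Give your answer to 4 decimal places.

Var(1.5T + 8) = (1.5)²·7.1 = 15.975
sd(U) = √15.975 ≈ 3.9969

3.9969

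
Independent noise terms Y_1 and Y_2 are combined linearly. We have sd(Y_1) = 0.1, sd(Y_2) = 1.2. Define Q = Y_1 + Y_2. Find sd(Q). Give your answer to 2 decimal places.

1.20

Var(Y_1) = 0.01, Var(Y_2) = 1.44
By independence, Var(Q) = (1)²Var(Y_1) + (1)²Var(Y_2)
= (1)²·0.01 + (1)²·1.44 = 1.45
sd(Q) = √1.45 ≈ 1.20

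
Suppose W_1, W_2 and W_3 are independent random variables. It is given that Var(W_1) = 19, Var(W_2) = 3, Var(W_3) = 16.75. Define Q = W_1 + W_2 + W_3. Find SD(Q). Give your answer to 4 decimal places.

By independence, Var(Q) = (1)²Var(W_1) + (1)²Var(W_2) + (1)²Var(W_3)
= (1)²·19 + (1)²·3 + (1)²·16.75 = 38.75
SD(Q) = √38.75 ≈ 6.2249

6.2249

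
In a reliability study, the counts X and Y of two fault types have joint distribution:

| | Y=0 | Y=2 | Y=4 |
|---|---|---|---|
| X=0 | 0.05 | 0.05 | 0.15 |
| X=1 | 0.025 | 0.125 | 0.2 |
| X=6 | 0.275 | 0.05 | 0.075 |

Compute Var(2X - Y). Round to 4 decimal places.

41.6775

E[X] = 2.75,  E[Y] = 2.15,  E[XY] = 3.45
Var(X) = 14.75 − (2.75)² = 7.1875;  Var(Y) = 7.7 − (2.15)² = 3.0775
cov(X,Y) = 3.45 − (2.75)(2.15) = -2.4625
Var(2X - Y) = (2)²·7.1875 + (-1)²·3.0775 + 2·(2)·(-1)·-2.4625 = 41.6775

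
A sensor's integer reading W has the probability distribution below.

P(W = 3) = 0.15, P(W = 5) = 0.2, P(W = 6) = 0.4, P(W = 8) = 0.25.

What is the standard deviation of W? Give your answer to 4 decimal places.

1.5898

E[W] = (3)(0.15) + (5)(0.2) + (6)(0.4) + (8)(0.25) = 5.85
E[W²] = (3)²(0.15) + (5)²(0.2) + (6)²(0.4) + (8)²(0.25) = 36.75
var(W) = E[W²] − (E[W])² = 36.75 − (5.85)² = 2.5275
SD(W) = √2.5275 ≈ 1.5898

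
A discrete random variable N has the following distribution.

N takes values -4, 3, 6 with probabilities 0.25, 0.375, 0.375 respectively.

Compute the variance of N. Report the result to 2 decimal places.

E[N] = (-4)(0.25) + (3)(0.375) + (6)(0.375) = 2.375
E[N²] = (-4)²(0.25) + (3)²(0.375) + (6)²(0.375) = 20.875
Var(N) = E[N²] − (E[N])² = 20.875 − (2.375)² = 15.234375

15.23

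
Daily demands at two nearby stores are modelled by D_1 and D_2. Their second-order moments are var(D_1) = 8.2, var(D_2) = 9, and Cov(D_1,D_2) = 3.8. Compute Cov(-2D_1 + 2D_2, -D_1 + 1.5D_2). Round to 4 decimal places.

24.4000

Cov(-2D_1 + 2D_2, -D_1 + 1.5D_2) = (-2)(-1)var(D_1) + (2)(1.5)var(D_2) + [(-2)(1.5) + (2)(-1)]Cov(D_1,D_2)
= 2·8.2 + 3·9 + -5·3.8 = 24.4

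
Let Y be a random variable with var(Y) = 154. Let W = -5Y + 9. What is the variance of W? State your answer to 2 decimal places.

var(-5Y + 9) = (-5)²·var(Y) = 25·154 = 3850

3850.00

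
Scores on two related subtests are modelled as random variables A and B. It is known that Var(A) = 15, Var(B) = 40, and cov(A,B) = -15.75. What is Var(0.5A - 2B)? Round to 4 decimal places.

Var(0.5A - 2B) = (0.5)²·Var(A) + (-2)²·Var(B) + 2·(0.5)·(-2)·cov(A,B)
= 0.25·15 + 4·40 + -2·-15.75 = 195.25

195.2500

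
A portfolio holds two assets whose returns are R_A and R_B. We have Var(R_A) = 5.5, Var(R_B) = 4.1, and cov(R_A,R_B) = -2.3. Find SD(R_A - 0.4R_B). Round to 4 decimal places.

2.8277

Var(R_A - 0.4R_B) = (1)²·Var(R_A) + (-0.4)²·Var(R_B) + 2·(1)·(-0.4)·cov(R_A,R_B)
= 1·5.5 + 0.16·4.1 + -0.8·-2.3 = 7.996
SD(R_A - 0.4R_B) = √7.996 ≈ 2.8277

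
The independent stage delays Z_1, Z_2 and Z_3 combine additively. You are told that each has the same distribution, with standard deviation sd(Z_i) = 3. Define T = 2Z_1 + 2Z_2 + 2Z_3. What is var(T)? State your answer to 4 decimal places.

var(Z_i) = (3)² = 9
By independence, var(T) = (2)²var(Z_1) + (2)²var(Z_2) + (2)²var(Z_3)
= (2)²·9 + (2)²·9 + (2)²·9 = 108

108.0000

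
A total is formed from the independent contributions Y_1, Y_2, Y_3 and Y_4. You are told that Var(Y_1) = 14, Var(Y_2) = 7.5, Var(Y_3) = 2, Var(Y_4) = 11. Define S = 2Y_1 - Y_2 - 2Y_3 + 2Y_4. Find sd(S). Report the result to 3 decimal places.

By independence, Var(S) = (2)²Var(Y_1) + (-1)²Var(Y_2) + (-2)²Var(Y_3) + (2)²Var(Y_4)
= (2)²·14 + (-1)²·7.5 + (-2)²·2 + (2)²·11 = 115.5
sd(S) = √115.5 ≈ 10.747

10.747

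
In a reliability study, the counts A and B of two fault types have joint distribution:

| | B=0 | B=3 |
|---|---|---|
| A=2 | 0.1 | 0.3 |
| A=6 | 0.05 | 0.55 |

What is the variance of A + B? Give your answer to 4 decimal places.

E[A] = 4.4,  E[B] = 2.55,  E[AB] = 11.7
V(A) = 23.2 − (4.4)² = 3.84;  V(B) = 7.65 − (2.55)² = 1.1475
Cov(A,B) = 11.7 − (4.4)(2.55) = 0.48
V(A + B) = (1)²·3.84 + (1)²·1.1475 + 2·(1)·(1)·0.48 = 5.9475

5.9475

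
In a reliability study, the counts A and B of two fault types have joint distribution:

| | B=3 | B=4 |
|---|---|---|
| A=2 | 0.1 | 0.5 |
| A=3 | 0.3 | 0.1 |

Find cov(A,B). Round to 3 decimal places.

-0.140

E[A] = 2.4,  E[B] = 3.6
E[AB] = 8.5
cov(A,B) = E[AB] − E[A]E[B] = 8.5 − (2.4)(3.6) = -0.14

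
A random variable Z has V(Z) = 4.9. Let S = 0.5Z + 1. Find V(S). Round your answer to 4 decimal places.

1.2250

V(0.5Z + 1) = (0.5)²·V(Z) = 0.25·4.9 = 1.225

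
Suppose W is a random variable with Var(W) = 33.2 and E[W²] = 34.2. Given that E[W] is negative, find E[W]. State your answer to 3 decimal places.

(E[W])² = E[W²] − Var(W) = 34.2 − 33.2 = 1
E[W] = −√1 = -1

-1.000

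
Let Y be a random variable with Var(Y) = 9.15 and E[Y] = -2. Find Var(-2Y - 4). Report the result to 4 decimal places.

Var(-2Y - 4) = (-2)²·Var(Y) = 4·9.15 = 36.6

36.6000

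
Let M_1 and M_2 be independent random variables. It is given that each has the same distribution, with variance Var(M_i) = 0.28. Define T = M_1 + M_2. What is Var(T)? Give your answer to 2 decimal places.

0.56

By independence, Var(T) = (1)²Var(M_1) + (1)²Var(M_2)
= (1)²·0.28 + (1)²·0.28 = 0.56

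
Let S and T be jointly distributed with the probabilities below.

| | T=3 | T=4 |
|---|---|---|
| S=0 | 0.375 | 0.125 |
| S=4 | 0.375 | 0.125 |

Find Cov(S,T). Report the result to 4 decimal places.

E[S] = 2,  E[T] = 3.25
E[ST] = 6.5
Cov(S,T) = E[ST] − E[S]E[T] = 6.5 − (2)(3.25) = 0

0.0000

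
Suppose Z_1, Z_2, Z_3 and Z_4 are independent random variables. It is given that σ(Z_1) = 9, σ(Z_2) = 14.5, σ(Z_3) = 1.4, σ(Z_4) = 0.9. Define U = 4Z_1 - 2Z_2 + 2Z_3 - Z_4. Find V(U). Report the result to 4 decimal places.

2145.6500

V(Z_1) = 81, V(Z_2) = 210.25, V(Z_3) = 1.96, V(Z_4) = 0.81
By independence, V(U) = (4)²V(Z_1) + (-2)²V(Z_2) + (2)²V(Z_3) + (-1)²V(Z_4)
= (4)²·81 + (-2)²·210.25 + (2)²·1.96 + (-1)²·0.81 = 2145.65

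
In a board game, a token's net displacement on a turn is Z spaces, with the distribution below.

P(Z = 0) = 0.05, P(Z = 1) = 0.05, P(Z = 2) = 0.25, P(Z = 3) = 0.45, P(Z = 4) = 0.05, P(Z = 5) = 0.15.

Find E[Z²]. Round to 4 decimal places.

9.6500

E[Z²] = (0)²(0.05) + (1)²(0.05) + (2)²(0.25) + (3)²(0.45) + (4)²(0.05) + (5)²(0.15) = 9.65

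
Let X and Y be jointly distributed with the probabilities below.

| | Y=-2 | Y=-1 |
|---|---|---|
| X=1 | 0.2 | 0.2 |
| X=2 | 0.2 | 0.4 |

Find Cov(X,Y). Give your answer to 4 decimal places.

E[X] = 1.6,  E[Y] = -1.4
E[XY] = -2.2
Cov(X,Y) = E[XY] − E[X]E[Y] = -2.2 − (1.6)(-1.4) = 0.04

0.0400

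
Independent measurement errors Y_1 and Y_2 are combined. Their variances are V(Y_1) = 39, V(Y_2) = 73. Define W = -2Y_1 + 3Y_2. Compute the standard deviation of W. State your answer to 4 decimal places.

By independence, V(W) = (-2)²V(Y_1) + (3)²V(Y_2)
= (-2)²·39 + (3)²·73 = 813
sd(W) = √813 ≈ 28.5132

28.5132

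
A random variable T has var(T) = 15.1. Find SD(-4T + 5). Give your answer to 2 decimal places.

15.54

var(-4T + 5) = (-4)²·15.1 = 241.6
SD(-4T + 5) = √241.6 ≈ 15.54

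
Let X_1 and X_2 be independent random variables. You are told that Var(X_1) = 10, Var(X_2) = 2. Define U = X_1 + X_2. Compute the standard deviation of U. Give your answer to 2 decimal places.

By independence, Var(U) = (1)²Var(X_1) + (1)²Var(X_2)
= (1)²·10 + (1)²·2 = 12
SD(U) = √12 ≈ 3.46

3.46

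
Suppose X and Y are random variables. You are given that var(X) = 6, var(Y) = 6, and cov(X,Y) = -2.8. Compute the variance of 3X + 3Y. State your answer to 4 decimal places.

57.6000

var(3X + 3Y) = (3)²·var(X) + (3)²·var(Y) + 2·(3)·(3)·cov(X,Y)
= 9·6 + 9·6 + 18·-2.8 = 57.6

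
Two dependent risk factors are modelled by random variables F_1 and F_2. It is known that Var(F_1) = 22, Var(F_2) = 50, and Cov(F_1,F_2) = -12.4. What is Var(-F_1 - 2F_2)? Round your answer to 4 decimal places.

Var(-F_1 - 2F_2) = (-1)²·Var(F_1) + (-2)²·Var(F_2) + 2·(-1)·(-2)·Cov(F_1,F_2)
= 1·22 + 4·50 + 4·-12.4 = 172.4

172.4000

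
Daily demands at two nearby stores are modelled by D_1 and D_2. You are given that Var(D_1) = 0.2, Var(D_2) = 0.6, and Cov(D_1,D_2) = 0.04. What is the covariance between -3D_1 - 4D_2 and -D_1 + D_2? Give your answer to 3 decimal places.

Cov(-3D_1 - 4D_2, -D_1 + D_2) = (-3)(-1)Var(D_1) + (-4)(1)Var(D_2) + [(-3)(1) + (-4)(-1)]Cov(D_1,D_2)
= 3·0.2 + -4·0.6 + 1·0.04 = -1.76

-1.760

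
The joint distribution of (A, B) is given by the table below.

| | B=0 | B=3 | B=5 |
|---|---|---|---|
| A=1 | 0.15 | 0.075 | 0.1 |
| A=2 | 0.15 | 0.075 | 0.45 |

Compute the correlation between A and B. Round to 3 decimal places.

0.305

E[A] = 1.675,  E[B] = 3.2
E[AB] = 5.675
cov(A,B) = E[AB] − E[A]E[B] = 5.675 − (1.675)(3.2) = 0.315
V(A) = 0.219375,  V(B) = 4.86
ρ = 0.315 / √(0.219375·4.86) ≈ 0.305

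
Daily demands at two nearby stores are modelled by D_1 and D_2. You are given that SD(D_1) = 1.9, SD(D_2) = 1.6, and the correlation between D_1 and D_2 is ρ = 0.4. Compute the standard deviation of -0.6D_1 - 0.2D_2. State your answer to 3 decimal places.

1.301

Var(D_1) = (1.9)² = 3.61;  Var(D_2) = (1.6)² = 2.56
Cov(D_1,D_2) = ρ·SD(D_1)·SD(D_2) = 0.4·1.9·1.6 = 1.216
Var(-0.6D_1 - 0.2D_2) = (-0.6)²·Var(D_1) + (-0.2)²·Var(D_2) + 2·(-0.6)·(-0.2)·Cov(D_1,D_2)
= 0.36·3.61 + 0.04·2.56 + 0.24·1.216 = 1.69384
SD(-0.6D_1 - 0.2D_2) = √1.69384 ≈ 1.301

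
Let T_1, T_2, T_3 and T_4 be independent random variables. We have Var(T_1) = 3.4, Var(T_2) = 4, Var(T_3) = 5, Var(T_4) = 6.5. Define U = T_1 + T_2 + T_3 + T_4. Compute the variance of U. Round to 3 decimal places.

By independence, Var(U) = (1)²Var(T_1) + (1)²Var(T_2) + (1)²Var(T_3) + (1)²Var(T_4)
= (1)²·3.4 + (1)²·4 + (1)²·5 + (1)²·6.5 = 18.9

18.900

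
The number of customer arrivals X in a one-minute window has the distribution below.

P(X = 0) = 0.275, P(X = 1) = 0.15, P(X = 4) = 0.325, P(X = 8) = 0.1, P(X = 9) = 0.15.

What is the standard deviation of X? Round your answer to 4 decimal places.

E[X] = (0)(0.275) + (1)(0.15) + (4)(0.325) + (8)(0.1) + (9)(0.15) = 3.6
E[X²] = (0)²(0.275) + (1)²(0.15) + (4)²(0.325) + (8)²(0.1) + (9)²(0.15) = 23.9
var(X) = E[X²] − (E[X])² = 23.9 − (3.6)² = 10.94
σ(X) = √10.94 ≈ 3.3076

3.3076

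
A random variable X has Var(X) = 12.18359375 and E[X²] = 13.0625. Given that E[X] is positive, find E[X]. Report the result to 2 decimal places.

(E[X])² = E[X²] − Var(X) = 13.0625 − 12.18359375 = 0.87890625
E[X] = √0.87890625 = 0.9375

0.94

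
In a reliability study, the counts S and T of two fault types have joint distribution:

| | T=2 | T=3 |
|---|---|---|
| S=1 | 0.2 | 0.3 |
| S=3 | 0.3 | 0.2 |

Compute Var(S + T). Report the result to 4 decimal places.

1.0500

E[S] = 2,  E[T] = 2.5,  E[ST] = 4.9
Var(S) = 5 − (2)² = 1;  Var(T) = 6.5 − (2.5)² = 0.25
Cov(S,T) = 4.9 − (2)(2.5) = -0.1
Var(S + T) = (1)²·1 + (1)²·0.25 + 2·(1)·(1)·-0.1 = 1.05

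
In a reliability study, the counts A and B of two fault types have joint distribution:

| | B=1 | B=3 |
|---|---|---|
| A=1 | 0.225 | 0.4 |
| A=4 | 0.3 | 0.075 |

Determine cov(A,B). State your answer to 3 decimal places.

E[A] = 2.125,  E[B] = 1.95
E[AB] = 3.525
cov(A,B) = E[AB] − E[A]E[B] = 3.525 − (2.125)(1.95) = -0.61875

-0.619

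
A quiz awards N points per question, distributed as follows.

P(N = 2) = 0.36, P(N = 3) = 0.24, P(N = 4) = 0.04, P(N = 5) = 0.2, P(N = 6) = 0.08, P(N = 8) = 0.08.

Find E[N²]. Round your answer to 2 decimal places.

17.24

E[N²] = (2)²(0.36) + (3)²(0.24) + (4)²(0.04) + (5)²(0.2) + (6)²(0.08) + (8)²(0.08) = 17.24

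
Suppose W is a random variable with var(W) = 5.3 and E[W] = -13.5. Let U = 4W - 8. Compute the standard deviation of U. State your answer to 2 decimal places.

var(4W - 8) = (4)²·5.3 = 84.8
σ(U) = √84.8 ≈ 9.21

9.21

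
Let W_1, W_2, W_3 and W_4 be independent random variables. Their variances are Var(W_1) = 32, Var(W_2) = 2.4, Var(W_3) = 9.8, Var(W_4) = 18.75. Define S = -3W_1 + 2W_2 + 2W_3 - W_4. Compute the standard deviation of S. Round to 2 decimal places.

18.86

By independence, Var(S) = (-3)²Var(W_1) + (2)²Var(W_2) + (2)²Var(W_3) + (-1)²Var(W_4)
= (-3)²·32 + (2)²·2.4 + (2)²·9.8 + (-1)²·18.75 = 355.55
sd(S) = √355.55 ≈ 18.86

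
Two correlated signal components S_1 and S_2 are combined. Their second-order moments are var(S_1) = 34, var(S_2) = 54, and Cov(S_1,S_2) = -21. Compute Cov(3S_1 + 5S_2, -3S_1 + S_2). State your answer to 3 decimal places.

Cov(3S_1 + 5S_2, -3S_1 + S_2) = (3)(-3)var(S_1) + (5)(1)var(S_2) + [(3)(1) + (5)(-3)]Cov(S_1,S_2)
= -9·34 + 5·54 + -12·-21 = 216

216.000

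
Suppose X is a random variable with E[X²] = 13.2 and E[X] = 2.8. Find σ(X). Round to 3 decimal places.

Var(X) = 13.2 − (2.8)² = 5.36
σ(X) = √5.36 ≈ 2.315

2.315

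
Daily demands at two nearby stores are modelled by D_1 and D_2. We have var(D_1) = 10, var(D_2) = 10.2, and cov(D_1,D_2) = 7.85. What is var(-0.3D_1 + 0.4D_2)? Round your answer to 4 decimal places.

var(-0.3D_1 + 0.4D_2) = (-0.3)²·var(D_1) + (0.4)²·var(D_2) + 2·(-0.3)·(0.4)·cov(D_1,D_2)
= 0.09·10 + 0.16·10.2 + -0.24·7.85 = 0.648

0.6480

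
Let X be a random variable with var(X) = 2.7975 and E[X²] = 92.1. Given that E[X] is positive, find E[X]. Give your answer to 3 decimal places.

(E[X])² = E[X²] − var(X) = 92.1 − 2.7975 = 89.3025
E[X] = √89.3025 = 9.45

9.450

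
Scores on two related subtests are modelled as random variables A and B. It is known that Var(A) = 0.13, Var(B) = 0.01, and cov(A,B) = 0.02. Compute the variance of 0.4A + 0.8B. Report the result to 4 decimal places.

0.0400

Var(0.4A + 0.8B) = (0.4)²·Var(A) + (0.8)²·Var(B) + 2·(0.4)·(0.8)·cov(A,B)
= 0.16·0.13 + 0.64·0.01 + 0.64·0.02 = 0.04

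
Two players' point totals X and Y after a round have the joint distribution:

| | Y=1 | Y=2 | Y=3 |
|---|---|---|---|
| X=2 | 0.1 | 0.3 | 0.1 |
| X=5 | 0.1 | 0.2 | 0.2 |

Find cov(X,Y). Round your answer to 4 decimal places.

E[X] = 3.5,  E[Y] = 2.1
E[XY] = 7.5
cov(X,Y) = E[XY] − E[X]E[Y] = 7.5 − (3.5)(2.1) = 0.15

0.1500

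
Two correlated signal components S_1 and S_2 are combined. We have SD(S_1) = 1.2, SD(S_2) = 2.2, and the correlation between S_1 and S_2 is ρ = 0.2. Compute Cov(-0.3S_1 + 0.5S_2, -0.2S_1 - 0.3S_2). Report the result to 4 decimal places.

-0.6449

Var(S_1) = (1.2)² = 1.44;  Var(S_2) = (2.2)² = 4.84
Cov(S_1,S_2) = ρ·SD(S_1)·SD(S_2) = 0.2·1.2·2.2 = 0.528
Cov(-0.3S_1 + 0.5S_2, -0.2S_1 - 0.3S_2) = (-0.3)(-0.2)Var(S_1) + (0.5)(-0.3)Var(S_2) + [(-0.3)(-0.3) + (0.5)(-0.2)]Cov(S_1,S_2)
= 0.06·1.44 + -0.15·4.84 + -0.01·0.528 = -0.64488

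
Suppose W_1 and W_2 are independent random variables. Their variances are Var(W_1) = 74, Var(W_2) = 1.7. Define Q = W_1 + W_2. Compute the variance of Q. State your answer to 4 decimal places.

By independence, Var(Q) = (1)²Var(W_1) + (1)²Var(W_2)
= (1)²·74 + (1)²·1.7 = 75.7

75.7000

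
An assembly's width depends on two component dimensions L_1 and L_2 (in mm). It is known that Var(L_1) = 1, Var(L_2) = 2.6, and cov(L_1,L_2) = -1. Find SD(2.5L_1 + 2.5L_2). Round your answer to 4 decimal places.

Var(2.5L_1 + 2.5L_2) = (2.5)²·Var(L_1) + (2.5)²·Var(L_2) + 2·(2.5)·(2.5)·cov(L_1,L_2)
= 6.25·1 + 6.25·2.6 + 12.5·-1 = 10
SD(2.5L_1 + 2.5L_2) = √10 ≈ 3.1623

3.1623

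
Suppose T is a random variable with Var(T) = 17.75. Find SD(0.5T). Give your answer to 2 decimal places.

2.11

Var(0.5T) = (0.5)²·17.75 = 4.4375
SD(0.5T) = √4.4375 ≈ 2.11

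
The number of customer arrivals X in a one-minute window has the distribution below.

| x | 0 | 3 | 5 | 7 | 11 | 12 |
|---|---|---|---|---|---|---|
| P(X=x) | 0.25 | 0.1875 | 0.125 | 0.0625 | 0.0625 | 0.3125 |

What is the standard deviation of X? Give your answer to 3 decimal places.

E[X] = (0)(0.25) + (3)(0.1875) + (5)(0.125) + (7)(0.0625) + (11)(0.0625) + (12)(0.3125) = 6.0625
E[X²] = (0)²(0.25) + (3)²(0.1875) + (5)²(0.125) + (7)²(0.0625) + (11)²(0.0625) + (12)²(0.3125) = 60.4375
Var(X) = E[X²] − (E[X])² = 60.4375 − (6.0625)² = 23.68359375
sd(X) = √23.68359375 ≈ 4.867

4.867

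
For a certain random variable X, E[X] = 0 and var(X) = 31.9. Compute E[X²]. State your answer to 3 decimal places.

E[X²] = var(X) + (E[X])² = 31.9 + (0)² = 31.9

31.900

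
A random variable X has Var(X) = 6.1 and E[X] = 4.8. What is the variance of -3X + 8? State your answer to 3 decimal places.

Var(-3X + 8) = (-3)²·Var(X) = 9·6.1 = 54.9

54.900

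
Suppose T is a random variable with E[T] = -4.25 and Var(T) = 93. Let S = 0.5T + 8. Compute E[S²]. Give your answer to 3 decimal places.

57.766

E[0.5T + 8] = 0.5·-4.25 + 8 = 5.875
Var(0.5T + 8) = (0.5)²·93 = 23.25
E[S²] = Var(S) + (E[S])² = 23.25 + (5.875)² = 57.765625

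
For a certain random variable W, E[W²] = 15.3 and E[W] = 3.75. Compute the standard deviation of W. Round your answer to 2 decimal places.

var(W) = 15.3 − (3.75)² = 1.2375
SD(W) = √1.2375 ≈ 1.11

1.11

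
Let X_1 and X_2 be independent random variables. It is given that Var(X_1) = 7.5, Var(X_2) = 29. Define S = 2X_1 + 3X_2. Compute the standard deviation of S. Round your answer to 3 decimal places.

By independence, Var(S) = (2)²Var(X_1) + (3)²Var(X_2)
= (2)²·7.5 + (3)²·29 = 291
σ(S) = √291 ≈ 17.059

17.059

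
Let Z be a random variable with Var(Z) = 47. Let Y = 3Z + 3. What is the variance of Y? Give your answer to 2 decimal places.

423.00

Var(3Z + 3) = (3)²·Var(Z) = 9·47 = 423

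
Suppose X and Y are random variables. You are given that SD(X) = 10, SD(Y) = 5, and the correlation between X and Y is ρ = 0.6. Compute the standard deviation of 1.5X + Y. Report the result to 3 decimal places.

18.439

Var(X) = (10)² = 100;  Var(Y) = (5)² = 25
Cov(X,Y) = ρ·SD(X)·SD(Y) = 0.6·10·5 = 30
Var(1.5X + Y) = (1.5)²·Var(X) + (1)²·Var(Y) + 2·(1.5)·(1)·Cov(X,Y)
= 2.25·100 + 1·25 + 3·30 = 340
SD(1.5X + Y) = √340 ≈ 18.439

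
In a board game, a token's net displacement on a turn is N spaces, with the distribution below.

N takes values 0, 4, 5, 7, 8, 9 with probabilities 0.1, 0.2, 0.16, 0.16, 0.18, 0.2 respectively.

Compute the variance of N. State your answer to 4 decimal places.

E[N] = (0)(0.1) + (4)(0.2) + (5)(0.16) + (7)(0.16) + (8)(0.18) + (9)(0.2) = 5.96
E[N²] = (0)²(0.1) + (4)²(0.2) + (5)²(0.16) + (7)²(0.16) + (8)²(0.18) + (9)²(0.2) = 42.76
var(N) = E[N²] − (E[N])² = 42.76 − (5.96)² = 7.2384

7.2384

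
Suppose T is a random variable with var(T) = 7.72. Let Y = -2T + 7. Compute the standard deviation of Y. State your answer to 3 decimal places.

var(-2T + 7) = (-2)²·7.72 = 30.88
SD(Y) = √30.88 ≈ 5.557

5.557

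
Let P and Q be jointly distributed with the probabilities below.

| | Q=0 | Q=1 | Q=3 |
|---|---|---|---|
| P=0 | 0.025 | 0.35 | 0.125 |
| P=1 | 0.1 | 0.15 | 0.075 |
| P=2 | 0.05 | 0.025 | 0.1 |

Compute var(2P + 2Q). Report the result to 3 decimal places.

7.560

E[P] = 0.675,  E[Q] = 1.425,  E[PQ] = 1.025
var(P) = 1.025 − (0.675)² = 0.569375;  var(Q) = 3.225 − (1.425)² = 1.194375
Cov(P,Q) = 1.025 − (0.675)(1.425) = 0.063125
var(2P + 2Q) = (2)²·0.569375 + (2)²·1.194375 + 2·(2)·(2)·0.063125 = 7.56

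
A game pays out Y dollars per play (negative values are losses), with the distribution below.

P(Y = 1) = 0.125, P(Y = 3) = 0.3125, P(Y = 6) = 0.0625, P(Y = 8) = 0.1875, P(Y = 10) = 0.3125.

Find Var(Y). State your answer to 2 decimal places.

E[Y] = (1)(0.125) + (3)(0.3125) + (6)(0.0625) + (8)(0.1875) + (10)(0.3125) = 6.0625
E[Y²] = (1)²(0.125) + (3)²(0.3125) + (6)²(0.0625) + (8)²(0.1875) + (10)²(0.3125) = 48.4375
Var(Y) = E[Y²] − (E[Y])² = 48.4375 − (6.0625)² = 11.68359375

11.68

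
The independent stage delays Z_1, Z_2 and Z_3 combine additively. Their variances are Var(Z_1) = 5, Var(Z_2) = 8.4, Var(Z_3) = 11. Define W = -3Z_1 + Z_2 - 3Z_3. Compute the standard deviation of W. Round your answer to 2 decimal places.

By independence, Var(W) = (-3)²Var(Z_1) + (1)²Var(Z_2) + (-3)²Var(Z_3)
= (-3)²·5 + (1)²·8.4 + (-3)²·11 = 152.4
σ(W) = √152.4 ≈ 12.35

12.35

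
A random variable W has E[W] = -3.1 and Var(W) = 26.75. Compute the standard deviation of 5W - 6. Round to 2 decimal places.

Var(5W - 6) = (5)²·26.75 = 668.75
σ(5W - 6) = √668.75 ≈ 25.86

25.86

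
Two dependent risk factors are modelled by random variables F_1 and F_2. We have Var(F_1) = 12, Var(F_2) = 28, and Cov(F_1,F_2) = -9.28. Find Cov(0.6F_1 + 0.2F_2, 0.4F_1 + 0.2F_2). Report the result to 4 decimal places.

Cov(0.6F_1 + 0.2F_2, 0.4F_1 + 0.2F_2) = (0.6)(0.4)Var(F_1) + (0.2)(0.2)Var(F_2) + [(0.6)(0.2) + (0.2)(0.4)]Cov(F_1,F_2)
= 0.24·12 + 0.04·28 + 0.2·-9.28 = 2.144

2.1440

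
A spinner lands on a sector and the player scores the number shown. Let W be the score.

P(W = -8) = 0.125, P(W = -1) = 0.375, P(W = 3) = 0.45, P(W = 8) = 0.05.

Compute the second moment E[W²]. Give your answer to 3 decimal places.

E[W²] = (-8)²(0.125) + (-1)²(0.375) + (3)²(0.45) + (8)²(0.05) = 15.625

15.625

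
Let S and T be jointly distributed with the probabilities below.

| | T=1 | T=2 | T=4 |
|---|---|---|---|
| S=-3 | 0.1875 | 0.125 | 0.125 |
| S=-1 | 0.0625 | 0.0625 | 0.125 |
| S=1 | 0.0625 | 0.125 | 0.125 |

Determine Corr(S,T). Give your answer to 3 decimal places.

E[S] = -1.25,  E[T] = 2.4375
E[ST] = -2.6875
Cov(S,T) = E[ST] − E[S]E[T] = -2.6875 − (-1.25)(2.4375) = 0.359375
Var(S) = 2.9375,  Var(T) = 1.62109375
ρ = 0.359375 / √(2.9375·1.62109375) ≈ 0.165

0.165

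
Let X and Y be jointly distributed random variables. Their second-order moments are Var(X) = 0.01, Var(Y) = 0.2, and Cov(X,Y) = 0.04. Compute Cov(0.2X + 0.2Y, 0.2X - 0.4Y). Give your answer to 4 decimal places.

Cov(0.2X + 0.2Y, 0.2X - 0.4Y) = (0.2)(0.2)Var(X) + (0.2)(-0.4)Var(Y) + [(0.2)(-0.4) + (0.2)(0.2)]Cov(X,Y)
= 0.04·0.01 + -0.08·0.2 + -0.04·0.04 = -0.0172

-0.0172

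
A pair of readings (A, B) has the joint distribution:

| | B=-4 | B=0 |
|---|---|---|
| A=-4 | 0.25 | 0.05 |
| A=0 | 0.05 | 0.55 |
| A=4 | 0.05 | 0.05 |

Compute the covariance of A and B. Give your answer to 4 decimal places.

2.0800

E[A] = -0.8,  E[B] = -1.4
E[AB] = 3.2
Cov(A,B) = E[AB] − E[A]E[B] = 3.2 − (-0.8)(-1.4) = 2.08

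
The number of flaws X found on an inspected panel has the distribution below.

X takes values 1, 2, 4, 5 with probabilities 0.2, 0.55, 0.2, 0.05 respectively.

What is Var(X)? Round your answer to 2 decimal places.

1.33

E[X] = (1)(0.2) + (2)(0.55) + (4)(0.2) + (5)(0.05) = 2.35
E[X²] = (1)²(0.2) + (2)²(0.55) + (4)²(0.2) + (5)²(0.05) = 6.85
Var(X) = E[X²] − (E[X])² = 6.85 − (2.35)² = 1.3275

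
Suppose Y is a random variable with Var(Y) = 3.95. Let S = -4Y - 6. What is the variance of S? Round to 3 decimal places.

63.200

Var(-4Y - 6) = (-4)²·Var(Y) = 16·3.95 = 63.2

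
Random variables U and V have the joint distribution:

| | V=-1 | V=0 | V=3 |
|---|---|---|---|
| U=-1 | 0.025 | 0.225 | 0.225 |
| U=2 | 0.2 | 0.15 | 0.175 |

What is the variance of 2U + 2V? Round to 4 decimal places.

E[U] = 0.575,  E[V] = 0.975,  E[UV] = 0
Var(U) = 2.575 − (0.575)² = 2.244375;  Var(V) = 3.825 − (0.975)² = 2.874375
Cov(U,V) = 0 − (0.575)(0.975) = -0.560625
Var(2U + 2V) = (2)²·2.244375 + (2)²·2.874375 + 2·(2)·(2)·-0.560625 = 15.99

15.9900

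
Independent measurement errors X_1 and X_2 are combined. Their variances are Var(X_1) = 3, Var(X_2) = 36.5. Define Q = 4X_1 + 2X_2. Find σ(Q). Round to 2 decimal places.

By independence, Var(Q) = (4)²Var(X_1) + (2)²Var(X_2)
= (4)²·3 + (2)²·36.5 = 194
σ(Q) = √194 ≈ 13.93

13.93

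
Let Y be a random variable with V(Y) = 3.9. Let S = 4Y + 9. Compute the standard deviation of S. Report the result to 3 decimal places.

7.899

V(4Y + 9) = (4)²·3.9 = 62.4
SD(S) = √62.4 ≈ 7.899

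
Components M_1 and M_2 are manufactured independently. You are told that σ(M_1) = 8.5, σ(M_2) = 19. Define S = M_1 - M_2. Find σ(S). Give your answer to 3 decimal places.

var(M_1) = 72.25, var(M_2) = 361
By independence, var(S) = (1)²var(M_1) + (-1)²var(M_2)
= (1)²·72.25 + (-1)²·361 = 433.25
σ(S) = √433.25 ≈ 20.815

20.815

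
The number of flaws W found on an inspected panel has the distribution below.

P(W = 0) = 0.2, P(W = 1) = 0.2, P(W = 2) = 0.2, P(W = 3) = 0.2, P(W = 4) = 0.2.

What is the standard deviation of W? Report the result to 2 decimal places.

E[W] = (0)(0.2) + (1)(0.2) + (2)(0.2) + (3)(0.2) + (4)(0.2) = 2
E[W²] = (0)²(0.2) + (1)²(0.2) + (2)²(0.2) + (3)²(0.2) + (4)²(0.2) = 6
Var(W) = E[W²] − (E[W])² = 6 − (2)² = 2
sd(W) = √2 ≈ 1.41

1.41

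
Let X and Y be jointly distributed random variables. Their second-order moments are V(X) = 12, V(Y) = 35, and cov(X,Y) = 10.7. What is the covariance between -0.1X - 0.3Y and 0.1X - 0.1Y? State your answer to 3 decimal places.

cov(-0.1X - 0.3Y, 0.1X - 0.1Y) = (-0.1)(0.1)V(X) + (-0.3)(-0.1)V(Y) + [(-0.1)(-0.1) + (-0.3)(0.1)]cov(X,Y)
= -0.01·12 + 0.03·35 + -0.02·10.7 = 0.716

0.716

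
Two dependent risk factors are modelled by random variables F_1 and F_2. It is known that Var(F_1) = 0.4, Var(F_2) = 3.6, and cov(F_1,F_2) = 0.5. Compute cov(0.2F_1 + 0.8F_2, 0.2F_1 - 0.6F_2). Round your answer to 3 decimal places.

cov(0.2F_1 + 0.8F_2, 0.2F_1 - 0.6F_2) = (0.2)(0.2)Var(F_1) + (0.8)(-0.6)Var(F_2) + [(0.2)(-0.6) + (0.8)(0.2)]cov(F_1,F_2)
= 0.04·0.4 + -0.48·3.6 + 0.04·0.5 = -1.692

-1.692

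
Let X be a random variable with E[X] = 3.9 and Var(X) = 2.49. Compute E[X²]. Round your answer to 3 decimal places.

E[X²] = Var(X) + (E[X])² = 2.49 + (3.9)² = 17.7

17.700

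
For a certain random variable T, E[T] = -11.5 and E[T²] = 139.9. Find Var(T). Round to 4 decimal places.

Var(T) = 139.9 − (-11.5)² = 7.65

7.6500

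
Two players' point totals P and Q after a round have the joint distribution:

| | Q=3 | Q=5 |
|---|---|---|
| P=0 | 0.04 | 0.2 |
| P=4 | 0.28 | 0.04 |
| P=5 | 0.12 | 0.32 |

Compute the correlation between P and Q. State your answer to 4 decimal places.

-0.1899

E[P] = 3.48,  E[Q] = 4.12
E[PQ] = 13.96
Cov(P,Q) = E[PQ] − E[P]E[Q] = 13.96 − (3.48)(4.12) = -0.3776
var(P) = 4.0096,  var(Q) = 0.9856
ρ = -0.3776 / √(4.0096·0.9856) ≈ -0.1899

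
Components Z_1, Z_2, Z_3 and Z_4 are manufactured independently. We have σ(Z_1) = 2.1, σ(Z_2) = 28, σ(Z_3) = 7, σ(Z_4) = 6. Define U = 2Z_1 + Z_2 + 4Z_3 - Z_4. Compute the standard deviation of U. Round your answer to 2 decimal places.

40.27

var(Z_1) = 4.41, var(Z_2) = 784, var(Z_3) = 49, var(Z_4) = 36
By independence, var(U) = (2)²var(Z_1) + (1)²var(Z_2) + (4)²var(Z_3) + (-1)²var(Z_4)
= (2)²·4.41 + (1)²·784 + (4)²·49 + (-1)²·36 = 1621.64
σ(U) = √1621.64 ≈ 40.27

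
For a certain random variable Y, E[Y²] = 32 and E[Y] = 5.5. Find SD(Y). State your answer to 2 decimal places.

Var(Y) = 32 − (5.5)² = 1.75
SD(Y) = √1.75 ≈ 1.32

1.32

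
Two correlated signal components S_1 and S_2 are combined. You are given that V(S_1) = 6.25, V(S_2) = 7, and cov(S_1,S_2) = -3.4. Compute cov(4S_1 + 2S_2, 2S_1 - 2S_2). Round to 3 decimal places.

cov(4S_1 + 2S_2, 2S_1 - 2S_2) = (4)(2)V(S_1) + (2)(-2)V(S_2) + [(4)(-2) + (2)(2)]cov(S_1,S_2)
= 8·6.25 + -4·7 + -4·-3.4 = 35.6

35.600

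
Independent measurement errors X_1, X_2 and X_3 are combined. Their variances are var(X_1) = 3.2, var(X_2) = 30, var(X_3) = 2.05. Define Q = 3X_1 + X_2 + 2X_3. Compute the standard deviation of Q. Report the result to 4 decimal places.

8.1854

By independence, var(Q) = (3)²var(X_1) + (1)²var(X_2) + (2)²var(X_3)
= (3)²·3.2 + (1)²·30 + (2)²·2.05 = 67
SD(Q) = √67 ≈ 8.1854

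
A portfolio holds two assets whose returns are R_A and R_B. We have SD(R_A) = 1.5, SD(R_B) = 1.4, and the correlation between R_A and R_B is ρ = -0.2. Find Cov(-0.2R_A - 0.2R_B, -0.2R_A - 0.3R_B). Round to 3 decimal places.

0.166

Var(R_A) = (1.5)² = 2.25;  Var(R_B) = (1.4)² = 1.96
Cov(R_A,R_B) = ρ·SD(R_A)·SD(R_B) = -0.2·1.5·1.4 = -0.42
Cov(-0.2R_A - 0.2R_B, -0.2R_A - 0.3R_B) = (-0.2)(-0.2)Var(R_A) + (-0.2)(-0.3)Var(R_B) + [(-0.2)(-0.3) + (-0.2)(-0.2)]Cov(R_A,R_B)
= 0.04·2.25 + 0.06·1.96 + 0.1·-0.42 = 0.1656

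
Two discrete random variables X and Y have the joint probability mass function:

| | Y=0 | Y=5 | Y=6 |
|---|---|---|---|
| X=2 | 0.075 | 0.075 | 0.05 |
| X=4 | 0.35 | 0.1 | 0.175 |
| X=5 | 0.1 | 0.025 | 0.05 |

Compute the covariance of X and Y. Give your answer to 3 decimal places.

E[X] = 3.775,  E[Y] = 2.65
E[XY] = 9.675
Cov(X,Y) = E[XY] − E[X]E[Y] = 9.675 − (3.775)(2.65) = -0.32875

-0.329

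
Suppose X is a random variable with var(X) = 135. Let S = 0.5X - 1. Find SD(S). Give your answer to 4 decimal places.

5.8095

var(0.5X - 1) = (0.5)²·135 = 33.75
SD(S) = √33.75 ≈ 5.8095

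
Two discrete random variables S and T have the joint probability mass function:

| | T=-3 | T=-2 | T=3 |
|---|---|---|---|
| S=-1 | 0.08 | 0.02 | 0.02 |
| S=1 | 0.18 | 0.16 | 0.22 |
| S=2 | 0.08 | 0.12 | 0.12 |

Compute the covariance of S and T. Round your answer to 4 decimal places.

E[S] = 1.08,  E[T] = -0.54
E[ST] = -0.22
Cov(S,T) = E[ST] − E[S]E[T] = -0.22 − (1.08)(-0.54) = 0.3632

0.3632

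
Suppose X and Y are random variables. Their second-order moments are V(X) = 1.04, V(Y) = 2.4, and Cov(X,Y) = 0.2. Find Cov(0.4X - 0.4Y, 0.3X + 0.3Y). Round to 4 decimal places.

Cov(0.4X - 0.4Y, 0.3X + 0.3Y) = (0.4)(0.3)V(X) + (-0.4)(0.3)V(Y) + [(0.4)(0.3) + (-0.4)(0.3)]Cov(X,Y)
= 0.12·1.04 + -0.12·2.4 + 0·0.2 = -0.1632

-0.1632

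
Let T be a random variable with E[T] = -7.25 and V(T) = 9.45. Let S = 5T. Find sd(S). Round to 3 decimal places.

V(5T) = (5)²·9.45 = 236.25
sd(S) = √236.25 ≈ 15.370

15.370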